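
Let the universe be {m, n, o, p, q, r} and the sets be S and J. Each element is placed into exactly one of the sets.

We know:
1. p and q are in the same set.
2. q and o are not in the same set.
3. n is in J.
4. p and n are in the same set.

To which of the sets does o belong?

From (3): n ∈ J.
(4): p matches n: p ∉ S.
(4): p matches n: p ∈ J.
(1): q matches p: q ∉ S.
(1): q matches p: q ∈ J.
(2): o ∉ J.
Only one set left: o ∈ S.

o: S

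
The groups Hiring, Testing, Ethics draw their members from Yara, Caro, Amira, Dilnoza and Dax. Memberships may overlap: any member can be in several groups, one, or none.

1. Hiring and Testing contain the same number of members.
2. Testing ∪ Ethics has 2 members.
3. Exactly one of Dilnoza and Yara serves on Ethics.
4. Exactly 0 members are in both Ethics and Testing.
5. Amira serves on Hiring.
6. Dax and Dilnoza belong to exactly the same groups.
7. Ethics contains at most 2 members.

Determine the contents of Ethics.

Ethics = {Yara}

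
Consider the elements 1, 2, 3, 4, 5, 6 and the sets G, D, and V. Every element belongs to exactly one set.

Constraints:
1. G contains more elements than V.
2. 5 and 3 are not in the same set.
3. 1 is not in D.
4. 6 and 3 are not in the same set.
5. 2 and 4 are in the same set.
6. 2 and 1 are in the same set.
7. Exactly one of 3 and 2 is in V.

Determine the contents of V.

V = {3}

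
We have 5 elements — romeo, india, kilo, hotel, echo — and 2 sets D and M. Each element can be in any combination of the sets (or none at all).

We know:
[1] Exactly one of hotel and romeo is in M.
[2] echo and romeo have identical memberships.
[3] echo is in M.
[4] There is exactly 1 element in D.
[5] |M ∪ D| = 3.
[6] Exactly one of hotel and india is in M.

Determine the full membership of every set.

D = {india}; M = {echo, india, romeo}

From (3): echo ∈ M.
(2): romeo matches echo: romeo ∈ M.
(1) (exactly one): hotel ∉ M.
(6) (exactly one): india ∈ M.
Suppose romeo ∈ D: no assignment then satisfies all the clues, so romeo ∉ D.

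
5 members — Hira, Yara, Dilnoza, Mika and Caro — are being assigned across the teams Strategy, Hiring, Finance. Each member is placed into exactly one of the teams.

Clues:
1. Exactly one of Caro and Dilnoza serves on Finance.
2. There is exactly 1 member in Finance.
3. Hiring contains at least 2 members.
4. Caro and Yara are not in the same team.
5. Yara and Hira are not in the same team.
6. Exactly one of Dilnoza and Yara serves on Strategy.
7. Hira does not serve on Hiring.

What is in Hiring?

Hiring = {Mika, Yara}

From (7): Hira ∉ Hiring.
Suppose Yara ∉ Hiring: no assignment then satisfies all the clues, so Yara ∈ Hiring.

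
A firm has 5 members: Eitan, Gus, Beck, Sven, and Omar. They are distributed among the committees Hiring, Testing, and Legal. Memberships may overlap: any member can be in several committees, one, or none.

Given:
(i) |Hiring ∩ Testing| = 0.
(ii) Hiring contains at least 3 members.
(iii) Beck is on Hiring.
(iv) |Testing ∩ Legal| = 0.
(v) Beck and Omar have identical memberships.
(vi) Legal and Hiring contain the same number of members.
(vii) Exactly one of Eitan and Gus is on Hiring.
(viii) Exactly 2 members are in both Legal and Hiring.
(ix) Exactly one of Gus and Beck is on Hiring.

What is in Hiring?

Hiring = {Beck, Eitan, Omar}

From (iii): Beck ∈ Hiring.
(v): Omar matches Beck: Omar ∈ Hiring.
(ix) (exactly one): Gus ∉ Hiring.
(vii) (exactly one): Eitan ∈ Hiring.
Suppose Sven ∈ Hiring: no assignment then satisfies all the clues, so Sven ∉ Hiring.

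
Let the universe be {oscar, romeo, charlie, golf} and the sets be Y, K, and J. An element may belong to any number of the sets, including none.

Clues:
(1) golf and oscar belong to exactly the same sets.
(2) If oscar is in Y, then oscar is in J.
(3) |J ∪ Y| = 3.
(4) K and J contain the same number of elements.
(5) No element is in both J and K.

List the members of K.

K = {charlie, romeo}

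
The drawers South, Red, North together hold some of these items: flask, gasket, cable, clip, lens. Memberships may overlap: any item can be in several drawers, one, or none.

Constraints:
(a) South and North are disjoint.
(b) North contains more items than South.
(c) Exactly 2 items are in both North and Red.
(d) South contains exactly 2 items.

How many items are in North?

3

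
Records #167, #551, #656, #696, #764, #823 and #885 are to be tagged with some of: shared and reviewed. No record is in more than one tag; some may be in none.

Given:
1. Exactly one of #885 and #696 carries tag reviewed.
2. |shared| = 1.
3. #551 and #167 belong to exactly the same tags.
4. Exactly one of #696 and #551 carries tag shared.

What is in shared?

shared = {#696}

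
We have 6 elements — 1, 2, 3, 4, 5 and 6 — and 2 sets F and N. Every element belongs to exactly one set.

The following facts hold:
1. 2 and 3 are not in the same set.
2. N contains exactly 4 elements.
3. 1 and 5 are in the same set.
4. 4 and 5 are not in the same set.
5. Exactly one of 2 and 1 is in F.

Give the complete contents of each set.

F = {2, 4}; N = {1, 3, 5, 6}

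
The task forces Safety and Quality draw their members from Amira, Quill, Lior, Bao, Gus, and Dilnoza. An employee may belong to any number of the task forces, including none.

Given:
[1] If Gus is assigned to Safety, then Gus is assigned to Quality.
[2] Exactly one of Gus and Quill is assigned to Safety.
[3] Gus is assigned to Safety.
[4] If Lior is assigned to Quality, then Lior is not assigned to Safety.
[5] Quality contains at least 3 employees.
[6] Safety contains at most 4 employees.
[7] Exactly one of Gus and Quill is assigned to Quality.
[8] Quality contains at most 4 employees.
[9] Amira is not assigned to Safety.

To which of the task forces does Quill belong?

From (3): Gus ∈ Safety.
From (9): Amira ∉ Safety.
(1): Gus ∈ Quality.
(2) (exactly one): Quill ∉ Safety.
(7) (exactly one): Quill ∉ Quality.

Quill: none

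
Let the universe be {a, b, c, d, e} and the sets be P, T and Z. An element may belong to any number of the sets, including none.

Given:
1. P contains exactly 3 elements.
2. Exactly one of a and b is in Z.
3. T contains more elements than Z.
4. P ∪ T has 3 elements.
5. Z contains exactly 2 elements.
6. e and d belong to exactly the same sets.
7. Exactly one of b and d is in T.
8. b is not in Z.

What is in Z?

Z = {a, c}

From (8): b ∉ Z.
(2) (exactly one): a ∈ Z.
Suppose c ∉ Z: no assignment then satisfies all the clues, so c ∈ Z.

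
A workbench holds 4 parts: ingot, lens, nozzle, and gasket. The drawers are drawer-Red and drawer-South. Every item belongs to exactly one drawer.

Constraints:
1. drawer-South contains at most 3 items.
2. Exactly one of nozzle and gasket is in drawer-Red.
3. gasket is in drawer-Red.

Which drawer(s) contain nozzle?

nozzle: drawer-South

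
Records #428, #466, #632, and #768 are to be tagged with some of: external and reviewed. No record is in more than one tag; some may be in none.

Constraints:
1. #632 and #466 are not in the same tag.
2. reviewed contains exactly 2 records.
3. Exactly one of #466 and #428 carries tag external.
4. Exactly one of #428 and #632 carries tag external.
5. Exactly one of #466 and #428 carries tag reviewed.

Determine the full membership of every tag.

external = {#428}; reviewed = {#466, #768}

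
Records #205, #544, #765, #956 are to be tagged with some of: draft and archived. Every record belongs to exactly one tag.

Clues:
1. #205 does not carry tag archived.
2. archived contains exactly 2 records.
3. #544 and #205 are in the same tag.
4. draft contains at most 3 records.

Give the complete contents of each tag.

draft = {#205, #544}; archived = {#765, #956}

From (1): #205 ∉ archived.
(3): #544 matches #205: #544 ∉ archived.
Only one tag left: #205 ∈ draft.
Only one tag left: #544 ∈ draft.
(2): only 2 candidates remain for archived, so all are in.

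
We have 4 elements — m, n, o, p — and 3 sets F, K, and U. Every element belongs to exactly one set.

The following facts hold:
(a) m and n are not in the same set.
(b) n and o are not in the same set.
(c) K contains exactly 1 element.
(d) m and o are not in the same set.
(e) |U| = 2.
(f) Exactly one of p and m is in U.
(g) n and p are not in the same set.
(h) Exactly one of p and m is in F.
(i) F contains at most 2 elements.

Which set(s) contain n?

n: K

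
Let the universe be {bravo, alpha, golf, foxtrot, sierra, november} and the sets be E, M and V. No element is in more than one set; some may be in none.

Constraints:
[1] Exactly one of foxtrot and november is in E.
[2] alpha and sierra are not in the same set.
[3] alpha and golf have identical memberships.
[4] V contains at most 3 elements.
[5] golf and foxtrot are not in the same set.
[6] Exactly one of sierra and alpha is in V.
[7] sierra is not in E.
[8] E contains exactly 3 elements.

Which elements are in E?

E = {alpha, golf, november}

From (7): sierra ∉ E.
Suppose bravo ∈ E: no assignment then satisfies all the clues, so bravo ∉ E.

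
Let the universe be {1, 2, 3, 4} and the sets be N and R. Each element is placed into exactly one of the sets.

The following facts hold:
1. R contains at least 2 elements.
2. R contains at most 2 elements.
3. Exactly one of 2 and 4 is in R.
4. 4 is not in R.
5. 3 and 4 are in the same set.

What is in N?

From (4): 4 ∉ R.
(3) (exactly one): 2 ∈ R.
(5): 3 matches 4: 3 ∉ R.
Only one set left: 3 ∈ N.
Only one set left: 4 ∈ N.
(1): only 2 candidates remain for R, so all are in.

N = {3, 4}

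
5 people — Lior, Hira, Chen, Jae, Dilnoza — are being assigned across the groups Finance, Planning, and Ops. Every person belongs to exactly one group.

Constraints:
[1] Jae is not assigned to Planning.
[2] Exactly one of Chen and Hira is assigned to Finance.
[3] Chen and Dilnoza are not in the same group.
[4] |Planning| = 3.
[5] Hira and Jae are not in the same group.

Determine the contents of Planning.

Planning = {Dilnoza, Hira, Lior}

From (1): Jae ∉ Planning.
Suppose Lior ∉ Planning: no assignment then satisfies all the clues, so Lior ∈ Planning.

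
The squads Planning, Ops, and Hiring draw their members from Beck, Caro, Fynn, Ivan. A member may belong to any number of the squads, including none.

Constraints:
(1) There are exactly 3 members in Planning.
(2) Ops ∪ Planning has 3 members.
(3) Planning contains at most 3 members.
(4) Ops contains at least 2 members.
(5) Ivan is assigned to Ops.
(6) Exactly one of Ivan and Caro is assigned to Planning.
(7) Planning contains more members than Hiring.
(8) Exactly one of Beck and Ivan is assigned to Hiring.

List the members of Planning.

From (5): Ivan ∈ Ops.
Suppose Beck ∉ Planning: no assignment then satisfies all the clues, so Beck ∈ Planning.

Planning = {Beck, Fynn, Ivan}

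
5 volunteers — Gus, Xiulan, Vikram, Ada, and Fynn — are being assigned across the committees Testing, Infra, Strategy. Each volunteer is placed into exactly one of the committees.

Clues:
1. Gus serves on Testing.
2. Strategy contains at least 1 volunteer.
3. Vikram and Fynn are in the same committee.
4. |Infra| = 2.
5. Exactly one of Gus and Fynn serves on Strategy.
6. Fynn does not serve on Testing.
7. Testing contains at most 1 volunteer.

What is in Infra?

Infra = {Ada, Xiulan}

From (1): Gus ∈ Testing.
From (6): Fynn ∉ Testing.
(3): Vikram matches Fynn: Vikram ∉ Testing.
(5) (exactly one): Fynn ∈ Strategy.
(7): Testing already has 1, so the rest are out.
(3): Vikram matches Fynn: Vikram ∉ Infra.
(3): Vikram matches Fynn: Vikram ∈ Strategy.
(4): only 2 candidates remain for Infra, so all are in.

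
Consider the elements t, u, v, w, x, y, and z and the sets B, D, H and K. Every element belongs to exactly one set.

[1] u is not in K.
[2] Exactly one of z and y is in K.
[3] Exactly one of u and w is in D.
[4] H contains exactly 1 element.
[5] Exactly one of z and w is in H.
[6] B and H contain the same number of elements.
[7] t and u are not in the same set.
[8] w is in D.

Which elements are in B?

B = {u}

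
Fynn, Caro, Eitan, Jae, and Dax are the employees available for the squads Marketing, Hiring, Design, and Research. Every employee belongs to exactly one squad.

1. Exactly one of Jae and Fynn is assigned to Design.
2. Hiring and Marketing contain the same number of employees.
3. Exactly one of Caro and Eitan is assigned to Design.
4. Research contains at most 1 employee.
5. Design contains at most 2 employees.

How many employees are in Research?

1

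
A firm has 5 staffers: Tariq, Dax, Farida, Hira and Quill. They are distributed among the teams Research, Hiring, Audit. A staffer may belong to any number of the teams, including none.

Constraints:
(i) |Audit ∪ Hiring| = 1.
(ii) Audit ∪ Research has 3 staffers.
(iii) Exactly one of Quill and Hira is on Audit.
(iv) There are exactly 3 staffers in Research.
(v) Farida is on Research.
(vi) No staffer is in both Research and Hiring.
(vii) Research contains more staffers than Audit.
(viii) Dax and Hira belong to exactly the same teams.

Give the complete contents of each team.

Research = {Farida, Quill, Tariq}; Hiring = {}; Audit = {Quill}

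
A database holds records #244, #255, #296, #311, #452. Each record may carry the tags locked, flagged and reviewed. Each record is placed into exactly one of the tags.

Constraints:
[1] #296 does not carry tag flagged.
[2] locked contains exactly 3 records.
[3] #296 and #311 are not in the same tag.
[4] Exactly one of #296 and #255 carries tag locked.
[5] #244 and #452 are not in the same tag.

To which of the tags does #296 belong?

#296: reviewed

From (1): #296 ∉ flagged.
Suppose #296 ∈ locked: no assignment then satisfies all the clues, so #296 ∉ locked.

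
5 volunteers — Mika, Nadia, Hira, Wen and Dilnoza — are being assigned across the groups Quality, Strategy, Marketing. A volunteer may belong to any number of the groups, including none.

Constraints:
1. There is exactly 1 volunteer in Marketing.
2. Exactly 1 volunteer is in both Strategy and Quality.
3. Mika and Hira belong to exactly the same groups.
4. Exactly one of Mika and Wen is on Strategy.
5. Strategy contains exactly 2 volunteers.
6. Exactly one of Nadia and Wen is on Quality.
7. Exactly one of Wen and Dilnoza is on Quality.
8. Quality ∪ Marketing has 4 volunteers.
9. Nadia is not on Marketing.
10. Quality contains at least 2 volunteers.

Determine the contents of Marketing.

Marketing = {Dilnoza}

From (9): Nadia ∉ Marketing.
Suppose Mika ∈ Marketing: no assignment then satisfies all the clues, so Mika ∉ Marketing.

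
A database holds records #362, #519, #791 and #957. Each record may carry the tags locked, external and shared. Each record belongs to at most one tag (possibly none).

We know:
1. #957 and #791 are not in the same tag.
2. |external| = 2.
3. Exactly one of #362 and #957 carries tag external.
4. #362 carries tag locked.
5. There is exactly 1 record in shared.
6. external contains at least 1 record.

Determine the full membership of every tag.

From (4): #362 ∈ locked.
(3) (exactly one): #957 ∈ external.
(1): #791 ∉ external.
(2): only 2 candidates remain for external, so all are in.
(5): only 1 candidates remain for shared, so all are in.

locked = {#362}; external = {#519, #957}; shared = {#791}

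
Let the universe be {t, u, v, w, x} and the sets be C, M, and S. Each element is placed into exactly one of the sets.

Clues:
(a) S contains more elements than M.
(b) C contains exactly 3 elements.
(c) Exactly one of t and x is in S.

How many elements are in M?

0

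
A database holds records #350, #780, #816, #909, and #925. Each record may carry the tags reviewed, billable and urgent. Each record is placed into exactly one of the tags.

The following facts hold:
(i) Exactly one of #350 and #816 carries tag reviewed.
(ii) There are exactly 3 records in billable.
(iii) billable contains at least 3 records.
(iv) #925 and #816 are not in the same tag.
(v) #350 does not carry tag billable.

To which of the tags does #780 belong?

#780: billable

From (v): #350 ∉ billable.
Suppose #780 ∈ reviewed: no assignment then satisfies all the clues, so #780 ∉ reviewed.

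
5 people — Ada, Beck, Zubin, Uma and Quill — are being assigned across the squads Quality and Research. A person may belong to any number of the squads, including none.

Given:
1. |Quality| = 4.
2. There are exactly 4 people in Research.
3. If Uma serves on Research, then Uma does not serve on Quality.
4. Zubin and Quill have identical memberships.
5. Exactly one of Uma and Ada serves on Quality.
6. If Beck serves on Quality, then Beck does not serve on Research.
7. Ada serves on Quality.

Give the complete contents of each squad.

From (7): Ada ∈ Quality.
(5) (exactly one): Uma ∉ Quality.
(1): only 4 candidates remain for Quality, so all are in.
(6): Beck ∉ Research.
(2): only 4 candidates remain for Research, so all are in.

Quality = {Ada, Beck, Quill, Zubin}; Research = {Ada, Quill, Uma, Zubin}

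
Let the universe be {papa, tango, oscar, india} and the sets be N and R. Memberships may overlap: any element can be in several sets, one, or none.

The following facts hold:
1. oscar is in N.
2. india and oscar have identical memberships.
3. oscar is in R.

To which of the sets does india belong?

From (1): oscar ∈ N.
From (3): oscar ∈ R.
(2): india matches oscar: india ∈ N.
(2): india matches oscar: india ∈ R.

india: N, R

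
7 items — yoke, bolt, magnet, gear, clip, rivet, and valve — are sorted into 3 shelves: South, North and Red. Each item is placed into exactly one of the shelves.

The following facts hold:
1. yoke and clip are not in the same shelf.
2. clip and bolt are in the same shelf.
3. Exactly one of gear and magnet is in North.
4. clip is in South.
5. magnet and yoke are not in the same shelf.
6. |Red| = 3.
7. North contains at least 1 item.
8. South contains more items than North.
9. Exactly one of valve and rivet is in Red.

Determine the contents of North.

North = {magnet}

From (4): clip ∈ South.
(1): yoke ∉ South.
(2): bolt matches clip: bolt ∈ South.
Suppose yoke ∈ North: no assignment then satisfies all the clues, so yoke ∉ North.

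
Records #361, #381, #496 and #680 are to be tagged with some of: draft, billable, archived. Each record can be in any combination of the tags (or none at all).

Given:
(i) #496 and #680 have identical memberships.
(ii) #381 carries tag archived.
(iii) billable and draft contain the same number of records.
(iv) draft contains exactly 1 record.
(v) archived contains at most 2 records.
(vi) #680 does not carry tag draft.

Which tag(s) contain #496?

#496: none

From (ii): #381 ∈ archived.
From (vi): #680 ∉ draft.
(i): #496 matches #680: #496 ∉ draft.
Suppose #496 ∈ billable: no assignment then satisfies all the clues, so #496 ∉ billable.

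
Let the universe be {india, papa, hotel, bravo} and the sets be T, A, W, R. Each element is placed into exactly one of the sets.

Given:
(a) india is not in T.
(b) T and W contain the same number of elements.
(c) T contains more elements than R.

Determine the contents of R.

R = {}

From (a): india ∉ T.
Suppose india ∈ R: no assignment then satisfies all the clues, so india ∉ R.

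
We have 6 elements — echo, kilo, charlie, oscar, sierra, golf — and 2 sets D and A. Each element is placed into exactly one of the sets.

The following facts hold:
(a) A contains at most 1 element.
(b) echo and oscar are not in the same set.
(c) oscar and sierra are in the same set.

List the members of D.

D = {charlie, golf, kilo, oscar, sierra}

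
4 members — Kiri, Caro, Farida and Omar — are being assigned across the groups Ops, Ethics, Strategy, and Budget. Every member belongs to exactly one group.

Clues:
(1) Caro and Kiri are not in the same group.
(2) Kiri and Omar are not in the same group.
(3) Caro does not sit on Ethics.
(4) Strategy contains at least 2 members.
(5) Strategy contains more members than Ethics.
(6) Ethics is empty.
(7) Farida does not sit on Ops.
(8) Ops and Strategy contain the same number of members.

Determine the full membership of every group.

From (3): Caro ∉ Ethics.
From (7): Farida ∉ Ops.
(6): Ethics already has 0, so the rest are out.
Suppose Kiri ∈ Ops: no assignment then satisfies all the clues, so Kiri ∉ Ops.

Ops = {Caro, Omar}; Ethics = {}; Strategy = {Farida, Kiri}; Budget = {}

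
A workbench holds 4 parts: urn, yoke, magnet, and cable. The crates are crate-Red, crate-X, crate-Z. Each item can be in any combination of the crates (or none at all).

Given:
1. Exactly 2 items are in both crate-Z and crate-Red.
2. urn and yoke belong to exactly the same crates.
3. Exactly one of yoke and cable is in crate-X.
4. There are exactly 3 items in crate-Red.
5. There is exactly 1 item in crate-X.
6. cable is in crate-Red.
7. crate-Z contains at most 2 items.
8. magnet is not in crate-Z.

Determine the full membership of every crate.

crate-Red = {cable, urn, yoke}; crate-X = {cable}; crate-Z = {urn, yoke}

From (6): cable ∈ crate-Red.
From (8): magnet ∉ crate-Z.
Suppose urn ∉ crate-Red: no assignment then satisfies all the clues, so urn ∈ crate-Red.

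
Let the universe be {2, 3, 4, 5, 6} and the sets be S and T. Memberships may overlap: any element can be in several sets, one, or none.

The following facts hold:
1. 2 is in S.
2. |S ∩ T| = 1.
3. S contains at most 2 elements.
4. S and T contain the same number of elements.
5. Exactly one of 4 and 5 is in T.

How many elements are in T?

2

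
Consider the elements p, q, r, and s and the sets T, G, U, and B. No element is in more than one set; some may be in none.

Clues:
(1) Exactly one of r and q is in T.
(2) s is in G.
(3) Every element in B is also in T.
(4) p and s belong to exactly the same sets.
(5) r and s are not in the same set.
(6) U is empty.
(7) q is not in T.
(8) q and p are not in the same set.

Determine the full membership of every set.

T = {r}; G = {p, s}; U = {}; B = {}

From (2): s ∈ G.
From (7): q ∉ T.
(1) (exactly one): r ∈ T.
(3) contrapositive: q ∉ B.
(4): p matches s: p ∉ T.
(4): p matches s: p ∈ G.
(6): U already has 0, so the rest are out.
(8): q ∉ G.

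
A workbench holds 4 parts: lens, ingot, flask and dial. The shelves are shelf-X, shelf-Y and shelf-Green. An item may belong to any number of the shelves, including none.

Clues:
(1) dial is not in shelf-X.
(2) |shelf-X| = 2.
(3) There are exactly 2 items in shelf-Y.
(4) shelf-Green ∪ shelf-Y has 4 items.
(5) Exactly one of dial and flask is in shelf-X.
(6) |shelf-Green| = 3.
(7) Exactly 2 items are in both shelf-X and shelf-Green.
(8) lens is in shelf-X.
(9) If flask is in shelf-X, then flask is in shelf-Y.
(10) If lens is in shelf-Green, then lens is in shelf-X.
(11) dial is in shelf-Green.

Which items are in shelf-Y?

shelf-Y = {flask, ingot}

From (1): dial ∉ shelf-X.
From (8): lens ∈ shelf-X.
From (11): dial ∈ shelf-Green.
(5) (exactly one): flask ∈ shelf-X.
(9): flask ∈ shelf-Y.
(2): shelf-X already has 2, so the rest are out.
Suppose lens ∈ shelf-Y: no assignment then satisfies all the clues, so lens ∉ shelf-Y.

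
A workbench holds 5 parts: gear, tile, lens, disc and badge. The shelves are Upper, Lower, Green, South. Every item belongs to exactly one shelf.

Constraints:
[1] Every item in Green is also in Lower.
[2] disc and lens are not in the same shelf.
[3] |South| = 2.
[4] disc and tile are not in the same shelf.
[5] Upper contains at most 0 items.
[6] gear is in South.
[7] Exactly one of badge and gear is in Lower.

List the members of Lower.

Lower = {badge, lens, tile}

From (6): gear ∈ South.
(5): Upper already has 0, so the rest are out.
(7) (exactly one): badge ∈ Lower.
Suppose tile ∉ Lower: no assignment then satisfies all the clues, so tile ∈ Lower.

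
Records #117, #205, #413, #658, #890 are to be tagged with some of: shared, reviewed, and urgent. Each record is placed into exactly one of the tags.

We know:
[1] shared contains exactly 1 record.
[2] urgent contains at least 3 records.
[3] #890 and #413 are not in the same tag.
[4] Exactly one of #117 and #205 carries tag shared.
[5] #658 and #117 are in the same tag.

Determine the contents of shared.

shared = {#205}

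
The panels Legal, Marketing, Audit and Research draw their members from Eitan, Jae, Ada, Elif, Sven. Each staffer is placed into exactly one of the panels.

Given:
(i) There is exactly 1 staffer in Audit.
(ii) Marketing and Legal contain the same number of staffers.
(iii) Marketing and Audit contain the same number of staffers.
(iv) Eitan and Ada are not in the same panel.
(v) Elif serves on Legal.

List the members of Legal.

Legal = {Elif}

From (v): Elif ∈ Legal.
Suppose Eitan ∈ Legal: no assignment then satisfies all the clues, so Eitan ∉ Legal.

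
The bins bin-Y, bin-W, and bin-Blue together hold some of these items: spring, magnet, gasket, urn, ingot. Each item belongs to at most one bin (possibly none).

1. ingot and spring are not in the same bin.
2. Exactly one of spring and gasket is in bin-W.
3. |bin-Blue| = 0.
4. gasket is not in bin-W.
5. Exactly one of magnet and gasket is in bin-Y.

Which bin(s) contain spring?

From (4): gasket ∉ bin-W.
(2) (exactly one): spring ∈ bin-W.
(3): bin-Blue already has 0, so the rest are out.
(1): ingot ∉ bin-W.

spring: bin-W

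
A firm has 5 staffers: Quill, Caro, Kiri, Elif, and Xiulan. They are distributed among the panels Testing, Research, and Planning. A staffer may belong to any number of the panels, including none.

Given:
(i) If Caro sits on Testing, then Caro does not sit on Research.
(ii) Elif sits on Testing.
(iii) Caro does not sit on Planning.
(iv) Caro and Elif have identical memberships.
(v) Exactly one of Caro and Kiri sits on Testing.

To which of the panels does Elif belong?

From (ii): Elif ∈ Testing.
From (iii): Caro ∉ Planning.
(iv): Caro matches Elif: Caro ∈ Testing.
(iv): Elif matches Caro: Elif ∉ Planning.
(v) (exactly one): Kiri ∉ Testing.
(i): Caro ∉ Research.
(iv): Elif matches Caro: Elif ∉ Research.

Elif: Testing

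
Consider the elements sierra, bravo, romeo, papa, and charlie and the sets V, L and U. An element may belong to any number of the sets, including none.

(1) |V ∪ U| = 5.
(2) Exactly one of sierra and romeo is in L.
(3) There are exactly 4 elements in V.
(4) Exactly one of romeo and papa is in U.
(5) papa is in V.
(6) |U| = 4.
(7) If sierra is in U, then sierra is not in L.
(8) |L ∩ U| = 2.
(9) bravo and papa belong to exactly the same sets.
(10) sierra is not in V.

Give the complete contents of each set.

V = {bravo, charlie, papa, romeo}; L = {bravo, papa, romeo}; U = {bravo, charlie, papa, sierra}

From (5): papa ∈ V.
From (10): sierra ∉ V.
(3): only 4 candidates remain for V, so all are in.
Suppose sierra ∈ L: no assignment then satisfies all the clues, so sierra ∉ L.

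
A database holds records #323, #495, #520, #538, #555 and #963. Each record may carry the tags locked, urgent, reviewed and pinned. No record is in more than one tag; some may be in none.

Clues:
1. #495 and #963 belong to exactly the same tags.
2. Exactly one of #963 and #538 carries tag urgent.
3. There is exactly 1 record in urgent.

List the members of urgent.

urgent = {#538}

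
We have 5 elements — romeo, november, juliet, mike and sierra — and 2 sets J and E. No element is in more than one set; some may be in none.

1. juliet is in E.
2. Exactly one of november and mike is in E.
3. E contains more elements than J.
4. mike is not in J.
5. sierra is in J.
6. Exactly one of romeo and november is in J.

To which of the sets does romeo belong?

romeo: E

From (1): juliet ∈ E.
From (4): mike ∉ J.
From (5): sierra ∈ J.
Suppose romeo ∈ J: no assignment then satisfies all the clues, so romeo ∉ J.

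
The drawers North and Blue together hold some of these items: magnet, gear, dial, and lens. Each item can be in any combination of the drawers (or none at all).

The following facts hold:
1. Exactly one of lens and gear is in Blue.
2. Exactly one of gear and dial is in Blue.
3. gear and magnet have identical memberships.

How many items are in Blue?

2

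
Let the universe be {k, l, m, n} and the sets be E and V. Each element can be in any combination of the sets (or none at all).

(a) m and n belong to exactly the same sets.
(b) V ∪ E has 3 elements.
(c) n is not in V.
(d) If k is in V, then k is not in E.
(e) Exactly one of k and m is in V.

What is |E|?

2

From (c): n ∉ V.
(a): m matches n: m ∉ V.
(e) (exactly one): k ∈ V.
(d): k ∉ E.
Suppose l ∈ E: no assignment then satisfies all the clues, so l ∉ E.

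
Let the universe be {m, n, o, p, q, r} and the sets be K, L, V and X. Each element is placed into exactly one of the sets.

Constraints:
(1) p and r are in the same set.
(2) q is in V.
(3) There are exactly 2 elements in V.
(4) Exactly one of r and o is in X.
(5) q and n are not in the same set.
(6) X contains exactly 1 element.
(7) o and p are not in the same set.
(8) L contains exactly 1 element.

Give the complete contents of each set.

K = {p, r}; L = {n}; V = {m, q}; X = {o}

From (2): q ∈ V.
(5): n ∉ V.
Suppose m ∈ K: no assignment then satisfies all the clues, so m ∉ K.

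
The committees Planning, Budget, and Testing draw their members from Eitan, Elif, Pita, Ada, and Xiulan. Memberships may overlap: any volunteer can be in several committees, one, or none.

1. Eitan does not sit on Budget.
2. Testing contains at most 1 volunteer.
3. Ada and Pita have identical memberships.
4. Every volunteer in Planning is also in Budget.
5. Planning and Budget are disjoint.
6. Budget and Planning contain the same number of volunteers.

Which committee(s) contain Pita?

Pita: none

From (1): Eitan ∉ Budget.
(4) contrapositive: Eitan ∉ Planning.
Suppose Pita ∈ Planning: no assignment then satisfies all the clues, so Pita ∉ Planning.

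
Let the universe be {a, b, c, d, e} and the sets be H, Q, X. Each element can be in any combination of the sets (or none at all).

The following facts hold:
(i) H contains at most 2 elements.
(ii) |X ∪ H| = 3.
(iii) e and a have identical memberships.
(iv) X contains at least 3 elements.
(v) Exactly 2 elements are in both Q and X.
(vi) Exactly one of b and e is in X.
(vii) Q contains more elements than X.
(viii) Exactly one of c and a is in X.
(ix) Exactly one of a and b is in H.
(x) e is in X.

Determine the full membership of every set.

H = {a, e}; Q = {a, b, c, e}; X = {a, d, e}

From (x): e ∈ X.
(iii): a matches e: a ∈ X.
(vi) (exactly one): b ∉ X.
(viii) (exactly one): c ∉ X.
(iv): only 3 candidates remain for X, so all are in.
Suppose a ∉ H: no assignment then satisfies all the clues, so a ∈ H.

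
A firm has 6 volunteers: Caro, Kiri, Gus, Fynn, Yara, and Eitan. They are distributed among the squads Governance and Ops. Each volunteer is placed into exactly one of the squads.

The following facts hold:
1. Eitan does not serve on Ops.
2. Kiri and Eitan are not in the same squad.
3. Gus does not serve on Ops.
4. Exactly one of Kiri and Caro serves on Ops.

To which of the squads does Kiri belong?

Kiri: Ops

From (1): Eitan ∉ Ops.
From (3): Gus ∉ Ops.
Only one squad left: Gus ∈ Governance.
Only one squad left: Eitan ∈ Governance.
(2): Kiri ∉ Governance.
Only one squad left: Kiri ∈ Ops.
(4) (exactly one): Caro ∉ Ops.
Only one squad left: Caro ∈ Governance.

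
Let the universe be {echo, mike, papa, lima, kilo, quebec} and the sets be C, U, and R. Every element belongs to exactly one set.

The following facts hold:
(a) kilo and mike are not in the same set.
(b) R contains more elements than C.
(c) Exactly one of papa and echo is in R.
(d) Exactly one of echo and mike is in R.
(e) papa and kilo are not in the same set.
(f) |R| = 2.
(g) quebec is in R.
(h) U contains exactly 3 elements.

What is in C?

C = {kilo}

From (g): quebec ∈ R.
Suppose echo ∈ C: no assignment then satisfies all the clues, so echo ∉ C.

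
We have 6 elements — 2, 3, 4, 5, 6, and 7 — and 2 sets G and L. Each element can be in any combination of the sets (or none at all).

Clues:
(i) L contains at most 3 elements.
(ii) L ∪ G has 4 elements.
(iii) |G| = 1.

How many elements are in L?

3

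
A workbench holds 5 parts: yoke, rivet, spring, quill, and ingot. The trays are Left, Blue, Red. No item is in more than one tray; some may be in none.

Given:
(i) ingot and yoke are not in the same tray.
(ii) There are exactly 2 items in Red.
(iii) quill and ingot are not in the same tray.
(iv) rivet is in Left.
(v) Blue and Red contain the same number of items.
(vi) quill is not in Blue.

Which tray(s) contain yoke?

yoke: Red

From (iv): rivet ∈ Left.
From (vi): quill ∉ Blue.
Suppose yoke ∈ Left: no assignment then satisfies all the clues, so yoke ∉ Left.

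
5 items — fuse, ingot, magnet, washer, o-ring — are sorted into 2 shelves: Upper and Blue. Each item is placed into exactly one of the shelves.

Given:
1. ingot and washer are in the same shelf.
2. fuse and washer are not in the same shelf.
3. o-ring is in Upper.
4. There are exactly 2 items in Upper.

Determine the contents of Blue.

Blue = {ingot, magnet, washer}

From (3): o-ring ∈ Upper.
Suppose fuse ∈ Blue: no assignment then satisfies all the clues, so fuse ∉ Blue.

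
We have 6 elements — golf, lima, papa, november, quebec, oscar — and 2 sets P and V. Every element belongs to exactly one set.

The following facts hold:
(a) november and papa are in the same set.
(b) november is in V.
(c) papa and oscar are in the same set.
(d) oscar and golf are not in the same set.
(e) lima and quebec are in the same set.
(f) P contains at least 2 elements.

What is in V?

V = {november, oscar, papa}

From (b): november ∈ V.
(a): papa matches november: papa ∉ P.
(a): papa matches november: papa ∈ V.
(c): oscar matches papa: oscar ∉ P.
(c): oscar matches papa: oscar ∈ V.
(d): golf ∉ V.
Only one set left: golf ∈ P.
Suppose lima ∈ V: no assignment then satisfies all the clues, so lima ∉ V.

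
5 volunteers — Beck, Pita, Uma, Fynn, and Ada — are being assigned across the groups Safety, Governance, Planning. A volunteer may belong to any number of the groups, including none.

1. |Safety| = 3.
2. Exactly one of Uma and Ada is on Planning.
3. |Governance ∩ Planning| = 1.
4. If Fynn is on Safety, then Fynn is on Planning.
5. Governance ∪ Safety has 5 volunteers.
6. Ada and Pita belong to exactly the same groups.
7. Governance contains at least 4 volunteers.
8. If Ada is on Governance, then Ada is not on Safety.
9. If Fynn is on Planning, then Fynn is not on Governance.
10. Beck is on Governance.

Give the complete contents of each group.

From (10): Beck ∈ Governance.
Suppose Beck ∉ Safety: no assignment then satisfies all the clues, so Beck ∈ Safety.

Safety = {Beck, Fynn, Uma}; Governance = {Ada, Beck, Pita, Uma}; Planning = {Fynn, Uma}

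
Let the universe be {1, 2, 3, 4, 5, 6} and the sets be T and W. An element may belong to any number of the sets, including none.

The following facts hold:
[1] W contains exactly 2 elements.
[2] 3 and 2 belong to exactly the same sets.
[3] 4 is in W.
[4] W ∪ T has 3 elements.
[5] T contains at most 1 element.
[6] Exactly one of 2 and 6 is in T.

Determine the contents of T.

T = {6}

From (3): 4 ∈ W.
Suppose 1 ∈ T: no assignment then satisfies all the clues, so 1 ∉ T.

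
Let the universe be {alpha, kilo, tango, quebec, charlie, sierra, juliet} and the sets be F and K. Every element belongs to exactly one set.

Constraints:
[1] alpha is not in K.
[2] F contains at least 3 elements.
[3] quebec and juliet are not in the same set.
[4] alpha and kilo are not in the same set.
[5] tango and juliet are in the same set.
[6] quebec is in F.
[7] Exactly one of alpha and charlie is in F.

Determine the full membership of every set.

From (1): alpha ∉ K.
From (6): quebec ∈ F.
(3): juliet ∉ F.
(5): tango matches juliet: tango ∉ F.
Only one set left: alpha ∈ F.
Only one set left: tango ∈ K.
Only one set left: juliet ∈ K.
(4): kilo ∉ F.
(7) (exactly one): charlie ∉ F.
Only one set left: kilo ∈ K.
Only one set left: charlie ∈ K.
(2): only 3 candidates remain for F, so all are in.

F = {alpha, quebec, sierra}; K = {charlie, juliet, kilo, tango}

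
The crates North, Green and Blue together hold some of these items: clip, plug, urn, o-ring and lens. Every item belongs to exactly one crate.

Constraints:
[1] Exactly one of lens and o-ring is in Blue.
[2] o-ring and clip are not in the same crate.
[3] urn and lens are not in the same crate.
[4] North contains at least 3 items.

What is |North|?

3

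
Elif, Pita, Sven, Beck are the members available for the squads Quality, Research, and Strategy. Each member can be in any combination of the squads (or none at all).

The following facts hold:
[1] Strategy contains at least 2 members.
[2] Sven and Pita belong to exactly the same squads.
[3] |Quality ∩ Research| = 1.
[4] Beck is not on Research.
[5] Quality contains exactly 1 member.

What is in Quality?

Quality = {Elif}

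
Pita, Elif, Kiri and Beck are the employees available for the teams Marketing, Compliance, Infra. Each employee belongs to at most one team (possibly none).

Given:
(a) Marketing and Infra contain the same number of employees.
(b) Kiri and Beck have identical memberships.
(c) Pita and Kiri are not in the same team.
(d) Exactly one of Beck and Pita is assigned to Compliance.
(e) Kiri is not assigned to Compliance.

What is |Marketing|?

0

From (e): Kiri ∉ Compliance.
(b): Beck matches Kiri: Beck ∉ Compliance.
(d) (exactly one): Pita ∈ Compliance.
Suppose Elif ∈ Marketing: no assignment then satisfies all the clues, so Elif ∉ Marketing.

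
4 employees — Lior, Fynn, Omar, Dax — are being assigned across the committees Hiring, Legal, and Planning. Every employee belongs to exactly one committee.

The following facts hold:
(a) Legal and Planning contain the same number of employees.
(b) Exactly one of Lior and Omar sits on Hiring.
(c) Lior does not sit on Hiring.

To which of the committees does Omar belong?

From (c): Lior ∉ Hiring.
(b) (exactly one): Omar ∈ Hiring.

Omar: Hiring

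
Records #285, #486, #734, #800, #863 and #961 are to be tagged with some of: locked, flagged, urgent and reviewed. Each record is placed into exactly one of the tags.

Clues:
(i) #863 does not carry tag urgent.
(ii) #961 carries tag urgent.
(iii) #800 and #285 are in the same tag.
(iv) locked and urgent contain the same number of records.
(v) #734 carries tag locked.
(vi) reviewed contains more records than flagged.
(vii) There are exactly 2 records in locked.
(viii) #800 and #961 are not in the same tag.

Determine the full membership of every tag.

locked = {#734, #863}; flagged = {}; urgent = {#486, #961}; reviewed = {#285, #800}

From (i): #863 ∉ urgent.
From (ii): #961 ∈ urgent.
From (v): #734 ∈ locked.
(viii): #800 ∉ urgent.
(iii): #285 matches #800: #285 ∉ urgent.
Suppose #285 ∈ locked: no assignment then satisfies all the clues, so #285 ∉ locked.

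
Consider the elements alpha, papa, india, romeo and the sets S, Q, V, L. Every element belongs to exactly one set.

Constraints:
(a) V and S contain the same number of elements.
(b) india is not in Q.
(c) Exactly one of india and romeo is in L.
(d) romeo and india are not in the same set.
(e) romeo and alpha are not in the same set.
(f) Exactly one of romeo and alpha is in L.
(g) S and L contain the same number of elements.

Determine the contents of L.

L = {romeo}

From (b): india ∉ Q.
Suppose alpha ∈ L: no assignment then satisfies all the clues, so alpha ∉ L.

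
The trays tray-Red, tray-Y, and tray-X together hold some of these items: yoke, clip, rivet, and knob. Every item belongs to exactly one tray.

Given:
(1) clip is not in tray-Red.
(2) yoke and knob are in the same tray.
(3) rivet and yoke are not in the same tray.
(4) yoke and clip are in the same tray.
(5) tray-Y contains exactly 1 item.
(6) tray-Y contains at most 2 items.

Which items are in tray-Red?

From (1): clip ∉ tray-Red.
(4): yoke matches clip: yoke ∉ tray-Red.
(2): knob matches yoke: knob ∉ tray-Red.
Suppose rivet ∈ tray-Red: no assignment then satisfies all the clues, so rivet ∉ tray-Red.

tray-Red = {}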